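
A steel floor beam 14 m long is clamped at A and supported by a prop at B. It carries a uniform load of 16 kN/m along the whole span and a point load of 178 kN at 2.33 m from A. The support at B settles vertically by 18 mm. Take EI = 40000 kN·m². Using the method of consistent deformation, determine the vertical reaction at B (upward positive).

R_B = 90.2 kN

Remove the prop at B; the released (primary) structure is a cantilever built in at A.
Deflection at B on the released cantilever, summing each load's contribution:
  UDL 16: wL⁴/(8EI) = 76832/EI
  point load 178 at a = 2.33: Pa²(3L − a)/(6EI) = 6389/EI
  δ_0 = 83221/EI
Tip deflection under a unit load at B: L³/(3EI) = 914.7/EI.
With EI = 40000 kN·m²: δ_0 = 2.0805 m and δ_{BB} = 0.022867 m/kN.
Compatibility — the beam at B must follow the support down by 0.018 m: δ_0 − R_B·δ_{BB} = 0.018, so R_B = (2.0805 − 0.018)/0.022867 = 90.2 kN.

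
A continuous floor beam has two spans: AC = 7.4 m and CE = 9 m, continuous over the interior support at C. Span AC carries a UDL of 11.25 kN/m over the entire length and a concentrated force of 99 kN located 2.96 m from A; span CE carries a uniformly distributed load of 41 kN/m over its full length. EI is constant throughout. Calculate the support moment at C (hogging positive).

Take M_C as the redundant. Released structure: two simple spans AC and CE with a hinge at C.
Discontinuity in slope at C on the released structure — sum the simple-span end rotations:
  span AC: UDL 11.25: wL³/(24EI) = 189.9/EI
  span AC: point load 99 at a = 2.96: Pab(L + a)/(6LEI) = 303.6/EI
  span CE: UDL 41: wL³/(24EI) = 1245/EI
  relative rotation θ_0 = (493.5 + 1245)/EI = 1739/EI
A unit hogging moment at C produces rotation L₁/(3EI) + L₂/(3EI) = 5.467/EI.
Compatibility: M_C·(L₁+L₂)/(3EI) = θ_0, giving M_C = 318.1 kN·m (hogging).

M_C = 318.1 kN·m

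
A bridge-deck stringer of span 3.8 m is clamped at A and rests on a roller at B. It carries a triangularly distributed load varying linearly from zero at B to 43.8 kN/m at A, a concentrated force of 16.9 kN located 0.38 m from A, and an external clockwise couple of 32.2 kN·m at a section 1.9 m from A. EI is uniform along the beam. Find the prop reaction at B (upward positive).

Remove the prop at B; the released (primary) structure is a cantilever built in at A.
Deflection at B on the released cantilever, summing each load's contribution:
  triangular load, peak 43.8 at the fixed end: w₀L⁴/(30EI) = 304.4/EI
  point load 16.9 at a = 0.38: Pa²(3L − a)/(6EI) = 4.482/EI
  clockwise couple 32.2 at a = 1.9: M₀a(2L − a)/(2EI) = 174.4/EI
  δ_0 = 483.3/EI
Flexibility coefficient — unit upward force at B: δ_{BB} = L³/(3EI) = 18.29/EI.
The prop prevents deflection at B: R_B = δ_0/δ_{BB} = 483.3/18.29 = 26.42 kN.

R_B = 26.42 kN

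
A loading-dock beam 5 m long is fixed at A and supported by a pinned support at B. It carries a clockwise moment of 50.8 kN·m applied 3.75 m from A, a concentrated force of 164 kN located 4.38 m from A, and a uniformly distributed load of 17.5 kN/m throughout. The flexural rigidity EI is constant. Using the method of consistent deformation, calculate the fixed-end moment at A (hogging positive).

Choose R_B as the redundant. The primary structure is the cantilever fixed at A.
Deflection at B on the released cantilever, summing each load's contribution:
  clockwise couple 50.8 at a = 3.75: M₀a(2L − a)/(2EI) = 595.3/EI
  point load 164 at a = 4.38: Pa²(3L − a)/(6EI) = 5569/EI
  UDL 17.5: wL⁴/(8EI) = 1367/EI
  δ_0 = 7531/EI
Flexibility coefficient — unit upward force at B: δ_{BB} = L³/(3EI) = 41.67/EI.
The prop prevents deflection at B: R_B = δ_0/δ_{BB} = 7531/41.67 = 180.8 kN.
Moment equilibrium about A: M_A = Σ(load moments about A) − R_B·L = 987.9 − 180.8×5 = 84.11 kN·m.

M_A = 84.11 kN·m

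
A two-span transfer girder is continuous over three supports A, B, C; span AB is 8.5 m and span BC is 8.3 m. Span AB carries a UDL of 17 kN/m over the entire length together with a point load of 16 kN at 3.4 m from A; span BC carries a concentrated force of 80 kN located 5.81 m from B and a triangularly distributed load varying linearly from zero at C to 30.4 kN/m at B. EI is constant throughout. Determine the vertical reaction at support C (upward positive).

R_C = 73.6 kN

Insert a hinge at B; M_B is the redundant, and each span becomes simply supported.
Discontinuity in slope at B on the released structure — sum the simple-span end rotations:
  span AB: UDL 17: wL³/(24EI) = 435/EI
  span AB: point load 16 at a = 3.4: Pab(L + a)/(6LEI) = 64.74/EI
  span BC: point load 80 at a = 5.81: Pab(L + b)/(6LEI) = 250.8/EI
  span BC: triangular load, peak 30.4: w₀L³/(45EI) = 386.3/EI
  relative rotation θ_0 = (499.7 + 637)/EI = 1137/EI
A unit hogging moment at B produces rotation L₁/(3EI) + L₂/(3EI) = 5.6/EI.
Slope continuity at B: θ_0 = M_B·5.6/EI, so M_B = 1137/5.6 = 203 kN·m (hogging).
Span BC, ΣM about C: R_B^{BC}·8.3 = 897.3 + 203, so R_B^{BC} = 132.6 kN and R_C = 206.2 − 132.6 = 73.6 kN.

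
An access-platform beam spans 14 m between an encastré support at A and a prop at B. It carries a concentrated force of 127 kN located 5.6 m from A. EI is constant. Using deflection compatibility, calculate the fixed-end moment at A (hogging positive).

Take the reaction at B as the redundant and release it; the primary structure is a cantilever fixed at A.
Deflection at B on the released cantilever, summing each load's contribution:
  point load 127 at a = 5.6: Pa²(3L − a)/(6EI) = 24162/EI
Flexibility coefficient — unit upward force at B: δ_{BB} = L³/(3EI) = 914.7/EI.
Compatibility at B: δ_0 − R_B·δ_{BB} = 0, so R_B = 24162/914.7 = 26.42 kN.
Moment equilibrium about A: M_A = Σ(load moments about A) − R_B·L = 711.2 − 26.42×14 = 341.4 kN·m.

M_A = 341.4 kN·m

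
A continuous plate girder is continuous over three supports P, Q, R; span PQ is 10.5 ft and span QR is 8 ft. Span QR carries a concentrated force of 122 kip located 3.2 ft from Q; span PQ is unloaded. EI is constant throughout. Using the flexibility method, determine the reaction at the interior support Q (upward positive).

Release continuity at Q by inserting a hinge; the redundant is the internal moment M_Q. The primary structure is two simply-supported spans PQ and QR.
Rotations at Q on the released spans (each span's end-slope, ×1/EI):
  span QR: point load 122 at a = 3.2: Pab(L + b)/(6LEI) = 499.7/EI
  relative rotation θ_0 = (0 + 499.7)/EI = 499.7/EI
A unit hogging moment at Q produces rotation L₁/(3EI) + L₂/(3EI) = 6.167/EI.
Compatibility: M_Q·(L₁+L₂)/(3EI) = θ_0, giving M_Q = 81.03 kip·ft (hogging).
Span PQ, ΣM about P with M_Q applied at Q: R_Q^{PQ}·10.5 = 0 + 81.03, so R_Q^{PQ} = 7.718 kip and R_P = 0 − 7.718 = -7.718 kip.
Span QR, ΣM about R: R_Q^{QR}·8 = 585.6 + 81.03, so R_Q^{QR} = 83.33 kip and R_R = 122 − 83.33 = 38.67 kip.
R_Q = 7.718 + 83.33 = 91.05 kip.

R_Q = 91.05 kip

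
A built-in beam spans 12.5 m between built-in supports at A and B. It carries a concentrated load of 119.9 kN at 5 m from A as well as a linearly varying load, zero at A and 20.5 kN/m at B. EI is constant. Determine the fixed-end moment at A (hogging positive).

M_A = 322.6 kN·m

Release both end moments; the primary structure is a simply-supported span AB with redundants M_A and M_B.
On the primary (simply-supported) span, the end slopes from the loading are:
  at A: point load 119.9 at a = 5: Pab(L + b)/(6LEI) = 1199/EI
  at B: point load 119.9 at a = 5: Pab(L + a)/(6LEI) = 1049/EI
  at A: triangular load, peak 20.5: 7w₀L³/(360EI) = 778.5/EI
  at B: triangular load, peak 20.5: w₀L³/(45EI) = 889.8/EI
  θ_A0 = 1978/EI,  θ_B0 = 1939/EI
Flexibility coefficients: a unit moment at one end gives L/(3EI) there and L/(6EI) at the far end, so f₁₁ = f₂₂ = 4.167/EI and f₁₂ = f₂₁ = 2.083/EI.
Compatibility — zero rotation at each built-in end:
  4.167 M_A + 2.083 M_B = 1978
  2.083 M_A + 4.167 M_B = 1939
Solving the pair gives M_A = 322.6 kN·m and M_B = 304 kN·m (hogging).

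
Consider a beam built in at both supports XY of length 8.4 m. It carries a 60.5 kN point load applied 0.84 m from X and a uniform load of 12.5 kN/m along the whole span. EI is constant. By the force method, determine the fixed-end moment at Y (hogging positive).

Release both end moments; the primary structure is a simply-supported span XY with redundants M_X and M_Y.
End rotations of the released simple span under the applied load (×1/EI):
  at X: point load 60.5 at a = 0.84: Pab(L + b)/(6LEI) = 121.7/EI
  at Y: point load 60.5 at a = 0.84: Pab(L + a)/(6LEI) = 70.44/EI
  at X: UDL 12.5: wL³/(24EI) = 308.7/EI
  at Y: UDL 12.5: wL³/(24EI) = 308.7/EI
  θ_X0 = 430.4/EI,  θ_Y0 = 379.1/EI
Flexibility coefficients: a unit moment at one end gives L/(3EI) there and L/(6EI) at the far end, so f₁₁ = f₂₂ = 2.8/EI and f₁₂ = f₂₁ = 1.4/EI.
Compatibility — zero rotation at each built-in end:
  2.8 M_X + 1.4 M_Y = 430.4
  1.4 M_X + 2.8 M_Y = 379.1
Solving the pair gives M_X = 114.7 kN·m and M_Y = 78.07 kN·m (hogging).

M_Y = 78.07 kN·m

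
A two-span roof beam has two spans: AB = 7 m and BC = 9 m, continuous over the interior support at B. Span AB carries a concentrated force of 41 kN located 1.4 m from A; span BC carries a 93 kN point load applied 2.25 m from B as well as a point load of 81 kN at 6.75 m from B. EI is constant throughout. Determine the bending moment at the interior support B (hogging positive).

Take M_B as the redundant. Released structure: two simple spans AB and BC with a hinge at B.
Rotations at B on the released spans (each span's end-slope, ×1/EI):
  span AB: point load 41 at a = 1.4: Pab(L + a)/(6LEI) = 64.29/EI
  span BC: point load 93 at a = 2.25: Pab(L + b)/(6LEI) = 412/EI
  span BC: point load 81 at a = 6.75: Pab(L + b)/(6LEI) = 256.3/EI
  relative rotation θ_0 = (64.29 + 668.2)/EI = 732.5/EI
A unit hogging moment at B produces rotation L₁/(3EI) + L₂/(3EI) = 5.333/EI.
Slope continuity at B: θ_0 = M_B·5.333/EI, so M_B = 732.5/5.333 = 137.4 kN·m (hogging).

M_B = 137.4 kN·m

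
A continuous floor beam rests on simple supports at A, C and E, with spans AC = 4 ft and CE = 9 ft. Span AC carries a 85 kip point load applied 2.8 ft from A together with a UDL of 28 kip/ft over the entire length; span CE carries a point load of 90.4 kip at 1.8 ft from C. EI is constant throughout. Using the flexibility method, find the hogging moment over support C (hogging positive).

M_C = 117 kip·ft

Take M_C as the redundant. Released structure: two simple spans AC and CE with a hinge at C.
Rotations at C on the released spans (each span's end-slope, ×1/EI):
  span AC: point load 85 at a = 2.8: Pab(L + a)/(6LEI) = 80.92/EI
  span AC: UDL 28: wL³/(24EI) = 74.67/EI
  span CE: point load 90.4 at a = 1.8: Pab(L + b)/(6LEI) = 351.5/EI
  relative rotation θ_0 = (155.6 + 351.5)/EI = 507.1/EI
A unit hogging moment at C produces rotation L₁/(3EI) + L₂/(3EI) = 4.333/EI.
Compatibility: M_C·(L₁+L₂)/(3EI) = θ_0, giving M_C = 117 kip·ft (hogging).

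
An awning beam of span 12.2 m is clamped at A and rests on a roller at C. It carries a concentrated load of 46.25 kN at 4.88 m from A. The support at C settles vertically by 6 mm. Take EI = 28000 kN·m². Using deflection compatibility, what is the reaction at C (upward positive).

R_C = 9.342 kN

Choose R_C as the redundant. The primary structure is the cantilever fixed at A.
Deflection at C on the released cantilever, summing each load's contribution:
  point load 46.25 at a = 4.88: Pa²(3L − a)/(6EI) = 5823/EI
Flexibility coefficient — unit upward force at C: δ_{CC} = L³/(3EI) = 605.3/EI.
With EI = 28000 kN·m²: δ_0 = 0.20796 m and δ_{CC} = 0.021617 m/kN.
Compatibility — the beam at C must follow the support down by 0.006 m: δ_0 − R_C·δ_{CC} = 0.006, so R_C = (0.20796 − 0.006)/0.021617 = 9.342 kN.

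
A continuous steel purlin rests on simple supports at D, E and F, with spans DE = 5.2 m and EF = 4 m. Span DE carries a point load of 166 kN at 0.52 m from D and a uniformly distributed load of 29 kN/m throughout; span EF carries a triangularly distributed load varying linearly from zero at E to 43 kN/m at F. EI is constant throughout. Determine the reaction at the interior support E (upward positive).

Take M_E as the redundant. Released structure: two simple spans DE and EF with a hinge at E.
End slopes at the hinge E, treating each span as simply supported:
  span DE: point load 166 at a = 0.52: Pab(L + a)/(6LEI) = 74.06/EI
  span DE: UDL 29: wL³/(24EI) = 169.9/EI
  span EF: triangular load, peak 43: 7w₀L³/(360EI) = 53.51/EI
  relative rotation θ_0 = (244 + 53.51)/EI = 297.5/EI
A unit hogging moment at E produces rotation L₁/(3EI) + L₂/(3EI) = 3.067/EI.
Slope continuity at E: θ_0 = M_E·3.067/EI, so M_E = 297.5/3.067 = 97 kN·m (hogging).
Span DE, ΣM about D with M_E applied at E: R_E^{DE}·5.2 = 478.4 + 97, so R_E^{DE} = 110.7 kN and R_D = 316.8 − 110.7 = 206.1 kN.
Span EF, ΣM about F: R_E^{EF}·4 = 114.7 + 97, so R_E^{EF} = 52.92 kN and R_F = 86 − 52.92 = 33.08 kN.
R_E = 110.7 + 52.92 = 163.6 kN.

R_E = 163.6 kN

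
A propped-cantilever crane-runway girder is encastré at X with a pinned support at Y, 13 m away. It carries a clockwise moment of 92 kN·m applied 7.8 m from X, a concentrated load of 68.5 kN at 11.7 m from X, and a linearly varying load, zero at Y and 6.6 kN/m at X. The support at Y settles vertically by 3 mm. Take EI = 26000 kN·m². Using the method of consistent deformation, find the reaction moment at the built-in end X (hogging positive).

Choose R_Y as the redundant. The primary structure is the cantilever fixed at X.
Downward deflection at the released point Y due to the loads:
  clockwise couple 92 at a = 7.8: M₀a(2L − a)/(2EI) = 6530/EI
  point load 68.5 at a = 11.7: Pa²(3L − a)/(6EI) = 42665/EI
  triangular load, peak 6.6 at the fixed end: w₀L⁴/(30EI) = 6283/EI
  δ_0 = 55479/EI
Tip deflection under a unit load at Y: L³/(3EI) = 732.3/EI.
With EI = 26000 kN·m²: δ_0 = 2.1338 m and δ_{YY} = 0.028167 m/kN.
Compatibility — the beam at Y must follow the support down by 0.003 m: δ_0 − R_Y·δ_{YY} = 0.003, so R_Y = (2.1338 − 0.003)/0.028167 = 75.65 kN.
Moment equilibrium about X: M_X = Σ(load moments about X) − R_Y·L = 1079 − 75.65×13 = 95.9 kN·m.

M_X = 95.9 kN·m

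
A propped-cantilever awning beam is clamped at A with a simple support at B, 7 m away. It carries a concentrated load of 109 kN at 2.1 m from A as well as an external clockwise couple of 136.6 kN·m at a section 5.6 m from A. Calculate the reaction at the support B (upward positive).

R_B = 41.34 kN

Take the reaction at B as the redundant and release it; the primary structure is a cantilever fixed at A.
Deflection at B on the released cantilever, summing each load's contribution:
  point load 109 at a = 2.1: Pa²(3L − a)/(6EI) = 1514/EI
  clockwise couple 136.6 at a = 5.6: M₀a(2L − a)/(2EI) = 3213/EI
  δ_0 = 4727/EI
Flexibility coefficient — unit upward force at B: δ_{BB} = L³/(3EI) = 114.3/EI.
The prop prevents deflection at B: R_B = δ_0/δ_{BB} = 4727/114.3 = 41.34 kN.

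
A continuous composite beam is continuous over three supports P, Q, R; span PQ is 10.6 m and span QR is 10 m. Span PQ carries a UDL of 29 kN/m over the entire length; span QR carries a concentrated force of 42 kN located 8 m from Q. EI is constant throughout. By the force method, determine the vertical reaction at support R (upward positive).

R_R = 10.68 kN

Take M_Q as the redundant. Released structure: two simple spans PQ and QR with a hinge at Q.
End slopes at the hinge Q, treating each span as simply supported:
  span PQ: UDL 29: wL³/(24EI) = 1439/EI
  span QR: point load 42 at a = 8: Pab(L + b)/(6LEI) = 134.4/EI
  relative rotation θ_0 = (1439 + 134.4)/EI = 1574/EI
A unit hogging moment at Q produces rotation L₁/(3EI) + L₂/(3EI) = 6.867/EI.
Slope continuity at Q: θ_0 = M_Q·6.867/EI, so M_Q = 1574/6.867 = 229.2 kN·m (hogging).
Span QR, ΣM about R: R_Q^{QR}·10 = 84 + 229.2, so R_Q^{QR} = 31.32 kN and R_R = 42 − 31.32 = 10.68 kN.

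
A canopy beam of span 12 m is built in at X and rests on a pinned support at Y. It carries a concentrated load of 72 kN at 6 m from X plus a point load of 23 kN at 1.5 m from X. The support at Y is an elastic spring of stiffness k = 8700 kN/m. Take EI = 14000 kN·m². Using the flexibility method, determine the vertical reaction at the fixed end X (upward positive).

Remove the prop at Y; the released (primary) structure is a cantilever built in at X.
Deflection at Y on the released cantilever, summing each load's contribution:
  point load 72 at a = 6: Pa²(3L − a)/(6EI) = 12960/EI
  point load 23 at a = 1.5: Pa²(3L − a)/(6EI) = 297.6/EI
  δ_0 = 13258/EI
Flexibility coefficient — unit upward force at Y: δ_{YY} = L³/(3EI) = 576/EI.
With EI = 14000 kN·m²: δ_0 = 0.94697 m and δ_{YY} = 0.041143 m/kN.
Compatibility — the spring shortens by R_Y/k under the reaction it provides: δ_0 − R_Y·δ_{YY} = R_Y/k. With 1/k = 0.000115 m/kN, R_Y = δ_0 / (δ_{YY} + 1/k) = 0.94697 / (0.041143 + 0.000115) = 22.95 kN.
Vertical equilibrium: R_X = ΣP − R_Y = 95 − 22.95 = 72.05 kN.

R_X = 72.05 kN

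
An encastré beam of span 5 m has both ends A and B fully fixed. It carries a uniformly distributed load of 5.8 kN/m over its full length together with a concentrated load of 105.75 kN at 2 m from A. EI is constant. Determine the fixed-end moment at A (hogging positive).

M_A = 88.22 kN·m

Release both end moments; the primary structure is a simply-supported span AB with redundants M_A and M_B.
End rotations of the released simple span under the applied load (×1/EI):
  at A: UDL 5.8: wL³/(24EI) = 30.21/EI
  at B: UDL 5.8: wL³/(24EI) = 30.21/EI
  at A: point load 105.75 at a = 2: Pab(L + b)/(6LEI) = 169.2/EI
  at B: point load 105.75 at a = 2: Pab(L + a)/(6LEI) = 148.1/EI
  θ_A0 = 199.4/EI,  θ_B0 = 178.3/EI
Flexibility coefficients: a unit moment at one end gives L/(3EI) there and L/(6EI) at the far end, so f₁₁ = f₂₂ = 1.667/EI and f₁₂ = f₂₁ = 0.8333/EI.
Compatibility — zero rotation at each built-in end:
  1.667 M_A + 0.8333 M_B = 199.4
  0.8333 M_A + 1.667 M_B = 178.3
Solving the pair gives M_A = 88.22 kN·m and M_B = 62.84 kN·m (hogging).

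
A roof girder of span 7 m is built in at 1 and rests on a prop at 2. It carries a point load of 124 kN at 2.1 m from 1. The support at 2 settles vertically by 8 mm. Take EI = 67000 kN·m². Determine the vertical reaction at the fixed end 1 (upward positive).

Take the reaction at 2 as the redundant and release it; the primary structure is a cantilever fixed at 1.
Free-end deflection of the primary structure under the applied loading (downward +):
  point load 124 at a = 2.1: Pa²(3L − a)/(6EI) = 1723/EI
Flexibility coefficient — unit upward force at 2: δ_{22} = L³/(3EI) = 114.3/EI.
With EI = 67000 kN·m²: δ_0 = 0.02571 m and δ_{22} = 0.001706 m/kN.
Compatibility — the beam at 2 must follow the support down by 0.008 m: δ_0 − R_2·δ_{22} = 0.008, so R_2 = (0.02571 − 0.008)/0.001706 = 10.38 kN.
Vertical equilibrium: R_1 = ΣP − R_2 = 124 − 10.38 = 113.6 kN.

R_1 = 113.6 kN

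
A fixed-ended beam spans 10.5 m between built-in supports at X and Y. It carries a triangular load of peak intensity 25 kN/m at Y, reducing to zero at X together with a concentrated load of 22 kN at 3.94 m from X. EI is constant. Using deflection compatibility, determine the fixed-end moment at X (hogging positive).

Release both end moments; the primary structure is a simply-supported span XY with redundants M_X and M_Y.
On the primary (simply-supported) span, the end slopes from the loading are:
  at X: triangular load, peak 25: 7w₀L³/(360EI) = 562.7/EI
  at Y: triangular load, peak 25: w₀L³/(45EI) = 643.1/EI
  at X: point load 22 at a = 3.94: Pab(L + b)/(6LEI) = 154/EI
  at Y: point load 22 at a = 3.94: Pab(L + a)/(6LEI) = 130.3/EI
  θ_X0 = 716.7/EI,  θ_Y0 = 773.5/EI
Flexibility coefficients: a unit moment at one end gives L/(3EI) there and L/(6EI) at the far end, so f₁₁ = f₂₂ = 3.5/EI and f₁₂ = f₂₁ = 1.75/EI.
Compatibility — zero rotation at each built-in end:
  3.5 M_X + 1.75 M_Y = 716.7
  1.75 M_X + 3.5 M_Y = 773.5
Solving the pair gives M_X = 125.7 kN·m and M_Y = 158.1 kN·m (hogging).

M_X = 125.7 kN·m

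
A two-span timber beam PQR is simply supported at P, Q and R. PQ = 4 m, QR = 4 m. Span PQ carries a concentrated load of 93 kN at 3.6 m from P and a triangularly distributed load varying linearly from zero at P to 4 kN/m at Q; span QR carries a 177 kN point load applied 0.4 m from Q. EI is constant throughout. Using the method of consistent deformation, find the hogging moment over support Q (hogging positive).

Take M_Q as the redundant. Released structure: two simple spans PQ and QR with a hinge at Q.
Rotations at Q on the released spans (each span's end-slope, ×1/EI):
  span PQ: point load 93 at a = 3.6: Pab(L + a)/(6LEI) = 42.41/EI
  span PQ: triangular load, peak 4: w₀L³/(45EI) = 5.689/EI
  span QR: point load 177 at a = 0.4: Pab(L + b)/(6LEI) = 80.71/EI
  relative rotation θ_0 = (48.1 + 80.71)/EI = 128.8/EI
A unit hogging moment at Q produces rotation L₁/(3EI) + L₂/(3EI) = 2.667/EI.
Slope continuity at Q: θ_0 = M_Q·2.667/EI, so M_Q = 128.8/2.667 = 48.3 kN·m (hogging).

M_Q = 48.3 kN·m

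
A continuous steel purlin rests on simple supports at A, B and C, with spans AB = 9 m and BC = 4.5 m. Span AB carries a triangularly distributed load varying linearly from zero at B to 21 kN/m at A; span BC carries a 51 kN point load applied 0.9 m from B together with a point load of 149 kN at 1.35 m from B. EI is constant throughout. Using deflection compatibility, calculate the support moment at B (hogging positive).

Insert a hinge at B; M_B is the redundant, and each span becomes simply supported.
Discontinuity in slope at B on the released structure — sum the simple-span end rotations:
  span AB: triangular load, peak 21: 7w₀L³/(360EI) = 297.7/EI
  span BC: point load 51 at a = 0.9: Pab(L + b)/(6LEI) = 49.57/EI
  span BC: point load 149 at a = 1.35: Pab(L + b)/(6LEI) = 179.5/EI
  relative rotation θ_0 = (297.7 + 229.1)/EI = 526.8/EI
A unit hogging moment at B produces rotation L₁/(3EI) + L₂/(3EI) = 4.5/EI.
Compatibility: M_B·(L₁+L₂)/(3EI) = θ_0, giving M_B = 117.1 kN·m (hogging).

M_B = 117.1 kN·m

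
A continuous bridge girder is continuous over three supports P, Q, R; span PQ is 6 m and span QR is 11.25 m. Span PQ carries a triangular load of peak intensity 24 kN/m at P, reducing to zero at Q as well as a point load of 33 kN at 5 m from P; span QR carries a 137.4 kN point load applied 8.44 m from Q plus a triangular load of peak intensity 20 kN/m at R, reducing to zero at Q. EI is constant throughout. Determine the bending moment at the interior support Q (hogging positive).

Take M_Q as the redundant. Released structure: two simple spans PQ and QR with a hinge at Q.
Rotations at Q on the released spans (each span's end-slope, ×1/EI):
  span PQ: triangular load, peak 24: 7w₀L³/(360EI) = 100.8/EI
  span PQ: point load 33 at a = 5: Pab(L + a)/(6LEI) = 50.42/EI
  span QR: point load 137.4 at a = 8.44: Pab(L + b)/(6LEI) = 678.8/EI
  span QR: triangular load, peak 20: 7w₀L³/(360EI) = 553.7/EI
  relative rotation θ_0 = (151.2 + 1232)/EI = 1384/EI
A unit hogging moment at Q produces rotation L₁/(3EI) + L₂/(3EI) = 5.75/EI.
Compatibility: M_Q·(L₁+L₂)/(3EI) = θ_0, giving M_Q = 240.6 kN·m (hogging).

M_Q = 240.6 kN·m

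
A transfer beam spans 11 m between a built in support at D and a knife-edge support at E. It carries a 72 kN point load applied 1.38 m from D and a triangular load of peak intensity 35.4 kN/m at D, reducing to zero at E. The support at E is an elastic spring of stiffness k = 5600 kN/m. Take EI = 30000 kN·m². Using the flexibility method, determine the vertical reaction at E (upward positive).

R_E = 40.08 kN

Choose R_E as the redundant. The primary structure is the cantilever fixed at D.
Downward deflection at the released point E due to the loads:
  point load 72 at a = 1.38: Pa²(3L − a)/(6EI) = 722.6/EI
  triangular load, peak 35.4 at the fixed end: w₀L⁴/(30EI) = 17276/EI
  δ_0 = 17999/EI
Flexibility coefficient — unit upward force at E: δ_{EE} = L³/(3EI) = 443.7/EI.
With EI = 30000 kN·m²: δ_0 = 0.59997 m and δ_{EE} = 0.014789 m/kN.
Compatibility — the spring shortens by R_E/k under the reaction it provides: δ_0 − R_E·δ_{EE} = R_E/k. With 1/k = 0.000179 m/kN, R_E = δ_0 / (δ_{EE} + 1/k) = 0.59997 / (0.014789 + 0.000179) = 40.08 kN.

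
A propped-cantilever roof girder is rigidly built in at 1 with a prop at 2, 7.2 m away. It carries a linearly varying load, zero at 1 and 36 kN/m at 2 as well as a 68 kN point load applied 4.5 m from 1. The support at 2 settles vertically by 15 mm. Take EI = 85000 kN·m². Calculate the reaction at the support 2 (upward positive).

Take the reaction at 2 as the redundant and release it; the primary structure is a cantilever fixed at 1.
Downward deflection at the released point 2 due to the loads:
  triangular load, peak 36 at the free end: 11w₀L⁴/(120EI) = 8868/EI
  point load 68 at a = 4.5: Pa²(3L − a)/(6EI) = 3924/EI
  δ_0 = 12793/EI
Tip deflection under a unit load at 2: L³/(3EI) = 124.4/EI.
With EI = 85000 kN·m²: δ_0 = 0.1505 m and δ_{22} = 0.001464 m/kN.
Compatibility — the beam at 2 must follow the support down by 0.015 m: δ_0 − R_2·δ_{22} = 0.015, so R_2 = (0.1505 − 0.015)/0.001464 = 92.58 kN.

R_2 = 92.58 kN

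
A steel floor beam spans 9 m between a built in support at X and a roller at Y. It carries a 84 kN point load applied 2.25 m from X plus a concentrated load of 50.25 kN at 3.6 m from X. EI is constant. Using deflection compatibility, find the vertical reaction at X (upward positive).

R_X = 116.6 kN

Release the roller at Y. Primary structure: cantilever fixed at X.
Free-end deflection of the primary structure under the applied loading (downward +):
  point load 84 at a = 2.25: Pa²(3L − a)/(6EI) = 1754/EI
  point load 50.25 at a = 3.6: Pa²(3L − a)/(6EI) = 2540/EI
  δ_0 = 4294/EI
Flexibility coefficient — unit upward force at Y: δ_{YY} = L³/(3EI) = 243/EI.
The prop prevents deflection at Y: R_Y = δ_0/δ_{YY} = 4294/243 = 17.67 kN.
Vertical equilibrium: R_X = ΣP − R_Y = 134.2 − 17.67 = 116.6 kN.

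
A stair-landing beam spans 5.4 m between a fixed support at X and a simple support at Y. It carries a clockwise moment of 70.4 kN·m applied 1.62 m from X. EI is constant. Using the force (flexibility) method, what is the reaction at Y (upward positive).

Remove the prop at Y; the released (primary) structure is a cantilever built in at X.
Primary-structure tip deflection at Y by superposition:
  clockwise couple 70.4 at a = 1.62: M₀a(2L − a)/(2EI) = 523.5/EI
Tip deflection under a unit load at Y: L³/(3EI) = 52.49/EI.
The prop prevents deflection at Y: R_Y = δ_0/δ_{YY} = 523.5/52.49 = 9.973 kN.

R_Y = 9.973 kN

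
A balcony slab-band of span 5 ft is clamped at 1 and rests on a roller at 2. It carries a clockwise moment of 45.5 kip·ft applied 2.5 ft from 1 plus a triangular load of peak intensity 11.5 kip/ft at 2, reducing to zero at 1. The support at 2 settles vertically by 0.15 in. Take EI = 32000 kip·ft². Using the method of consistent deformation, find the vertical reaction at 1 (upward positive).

R_1 = 12.3 kip

Choose R_2 as the redundant. The primary structure is the cantilever fixed at 1.
Primary-structure tip deflection at 2 by superposition:
  clockwise couple 45.5 at a = 2.5: M₀a(2L − a)/(2EI) = 426.6/EI
  triangular load, peak 11.5 at the free end: 11w₀L⁴/(120EI) = 658.9/EI
  δ_0 = 1085/EI
Tip deflection under a unit load at 2: L³/(3EI) = 41.67/EI.
With EI = 32000 kip·ft²: δ_0 = 0.033919 ft and δ_{22} = 0.001302 ft/kip.
Compatibility — the beam at 2 must follow the support down by 0.0125 ft: δ_0 − R_2·δ_{22} = 0.0125, so R_2 = (0.033919 − 0.0125)/0.001302 = 16.45 kip.
Vertical equilibrium: R_1 = ΣP − R_2 = 28.75 − 16.45 = 12.3 kip.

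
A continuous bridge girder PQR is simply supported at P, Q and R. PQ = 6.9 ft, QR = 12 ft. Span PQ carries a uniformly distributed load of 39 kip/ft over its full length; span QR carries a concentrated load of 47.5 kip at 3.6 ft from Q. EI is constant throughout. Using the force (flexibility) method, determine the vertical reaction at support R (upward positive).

Insert a hinge at Q; M_Q is the redundant, and each span becomes simply supported.
End slopes at the hinge Q, treating each span as simply supported:
  span PQ: UDL 39: wL³/(24EI) = 533.8/EI
  span QR: point load 47.5 at a = 3.6: Pab(L + b)/(6LEI) = 407/EI
  relative rotation θ_0 = (533.8 + 407)/EI = 940.8/EI
A unit hogging moment at Q produces rotation L₁/(3EI) + L₂/(3EI) = 6.3/EI.
Slope continuity at Q: θ_0 = M_Q·6.3/EI, so M_Q = 940.8/6.3 = 149.3 kip·ft (hogging).
Span QR, ΣM about R: R_Q^{QR}·12 = 399 + 149.3, so R_Q^{QR} = 45.69 kip and R_R = 47.5 − 45.69 = 1.805 kip.

R_R = 1.805 kip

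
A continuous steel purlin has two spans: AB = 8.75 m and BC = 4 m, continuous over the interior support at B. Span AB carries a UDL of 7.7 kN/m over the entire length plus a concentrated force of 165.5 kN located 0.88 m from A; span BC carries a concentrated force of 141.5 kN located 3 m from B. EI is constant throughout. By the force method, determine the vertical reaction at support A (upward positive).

Take M_B as the redundant. Released structure: two simple spans AB and BC with a hinge at B.
Discontinuity in slope at B on the released structure — sum the simple-span end rotations:
  span AB: UDL 7.7: wL³/(24EI) = 214.9/EI
  span AB: point load 165.5 at a = 0.88: Pab(L + a)/(6LEI) = 210.2/EI
  span BC: point load 141.5 at a = 3: Pab(L + b)/(6LEI) = 88.44/EI
  relative rotation θ_0 = (425.2 + 88.44)/EI = 513.6/EI
A unit hogging moment at B produces rotation L₁/(3EI) + L₂/(3EI) = 4.25/EI.
Slope continuity at B: θ_0 = M_B·4.25/EI, so M_B = 513.6/4.25 = 120.9 kN·m (hogging).
Span AB, ΣM about A with M_B applied at B: R_B^{AB}·8.75 = 440.4 + 120.9, so R_B^{AB} = 64.14 kN and R_A = 232.9 − 64.14 = 168.7 kN.

R_A = 168.7 kN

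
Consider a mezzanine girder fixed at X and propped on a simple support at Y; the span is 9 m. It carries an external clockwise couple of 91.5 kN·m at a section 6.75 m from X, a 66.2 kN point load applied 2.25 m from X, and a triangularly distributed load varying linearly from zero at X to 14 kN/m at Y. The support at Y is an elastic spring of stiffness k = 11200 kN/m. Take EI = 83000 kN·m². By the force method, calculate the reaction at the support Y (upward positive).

Choose R_Y as the redundant. The primary structure is the cantilever fixed at X.
Primary-structure tip deflection at Y by superposition:
  clockwise couple 91.5 at a = 6.75: M₀a(2L − a)/(2EI) = 3474/EI
  point load 66.2 at a = 2.25: Pa²(3L − a)/(6EI) = 1382/EI
  triangular load, peak 14 at the free end: 11w₀L⁴/(120EI) = 8420/EI
  δ_0 = 13277/EI
Flexibility coefficient — unit upward force at Y: δ_{YY} = L³/(3EI) = 243/EI.
With EI = 83000 kN·m²: δ_0 = 0.15996 m and δ_{YY} = 0.002928 m/kN.
Compatibility — the spring shortens by R_Y/k under the reaction it provides: δ_0 − R_Y·δ_{YY} = R_Y/k. With 1/k = 0.000089 m/kN, R_Y = δ_0 / (δ_{YY} + 1/k) = 0.15996 / (0.002928 + 0.000089) = 53.02 kN.

R_Y = 53.02 kN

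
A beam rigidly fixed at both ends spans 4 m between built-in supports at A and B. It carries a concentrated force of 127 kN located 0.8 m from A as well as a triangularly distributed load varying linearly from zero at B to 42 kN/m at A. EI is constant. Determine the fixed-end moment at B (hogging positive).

M_B = 38.66 kN·m

Take the two fixed-end moments M_A, M_B as redundants; the released structure is the simple span AB.
On the primary (simply-supported) span, the end slopes from the loading are:
  at A: point load 127 at a = 0.8: Pab(L + b)/(6LEI) = 97.54/EI
  at B: point load 127 at a = 0.8: Pab(L + a)/(6LEI) = 65.02/EI
  at A: triangular load, peak 42: w₀L³/(45EI) = 59.73/EI
  at B: triangular load, peak 42: 7w₀L³/(360EI) = 52.27/EI
  θ_A0 = 157.3/EI,  θ_B0 = 117.3/EI
Flexibility coefficients: a unit moment at one end gives L/(3EI) there and L/(6EI) at the far end, so f₁₁ = f₂₂ = 1.333/EI and f₁₂ = f₂₁ = 0.6667/EI.
Compatibility — zero rotation at each built-in end:
  1.333 M_A + 0.6667 M_B = 157.3
  0.6667 M_A + 1.333 M_B = 117.3
Solving the pair gives M_A = 98.62 kN·m and M_B = 38.66 kN·m (hogging).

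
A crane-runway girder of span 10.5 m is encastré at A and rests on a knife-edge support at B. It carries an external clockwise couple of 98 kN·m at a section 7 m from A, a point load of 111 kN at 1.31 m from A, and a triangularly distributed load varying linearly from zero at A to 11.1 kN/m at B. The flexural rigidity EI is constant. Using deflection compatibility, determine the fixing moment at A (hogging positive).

M_A = 158 kN·m

Release the roller at B. Primary structure: cantilever fixed at A.
Free-end deflection of the primary structure under the applied loading (downward +):
  clockwise couple 98 at a = 7: M₀a(2L − a)/(2EI) = 4802/EI
  point load 111 at a = 1.31: Pa²(3L − a)/(6EI) = 958.5/EI
  triangular load, peak 11.1 at the free end: 11w₀L⁴/(120EI) = 12368/EI
  δ_0 = 18128/EI
Tip deflection under a unit load at B: L³/(3EI) = 385.9/EI.
Compatibility at B: δ_0 − R_B·δ_{BB} = 0, so R_B = 18128/385.9 = 46.98 kN.
Moment equilibrium about A: M_A = Σ(load moments about A) − R_B·L = 651.3 − 46.98×10.5 = 158 kN·m.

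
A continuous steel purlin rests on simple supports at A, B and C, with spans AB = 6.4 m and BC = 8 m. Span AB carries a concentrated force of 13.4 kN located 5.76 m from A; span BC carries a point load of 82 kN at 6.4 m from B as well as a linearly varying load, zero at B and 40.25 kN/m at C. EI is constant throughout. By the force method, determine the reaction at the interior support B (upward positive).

Insert a hinge at B; M_B is the redundant, and each span becomes simply supported.
End slopes at the hinge B, treating each span as simply supported:
  span AB: point load 13.4 at a = 5.76: Pab(L + a)/(6LEI) = 15.64/EI
  span BC: point load 82 at a = 6.4: Pab(L + b)/(6LEI) = 167.9/EI
  span BC: triangular load, peak 40.25: 7w₀L³/(360EI) = 400.7/EI
  relative rotation θ_0 = (15.64 + 568.6)/EI = 584.3/EI
A unit hogging moment at B produces rotation L₁/(3EI) + L₂/(3EI) = 4.8/EI.
Compatibility: M_B·(L₁+L₂)/(3EI) = θ_0, giving M_B = 121.7 kN·m (hogging).
Span AB, ΣM about A with M_B applied at B: R_B^{AB}·6.4 = 77.18 + 121.7, so R_B^{AB} = 31.08 kN and R_A = 13.4 − 31.08 = -17.68 kN.
Span BC, ΣM about C: R_B^{BC}·8 = 560.5 + 121.7, so R_B^{BC} = 85.28 kN and R_C = 243 − 85.28 = 157.7 kN.
R_B = 31.08 + 85.28 = 116.4 kN.

R_B = 116.4 kN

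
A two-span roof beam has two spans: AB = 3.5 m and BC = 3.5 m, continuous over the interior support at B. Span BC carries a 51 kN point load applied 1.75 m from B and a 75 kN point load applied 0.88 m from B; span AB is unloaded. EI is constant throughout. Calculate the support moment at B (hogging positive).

M_B = 38.33 kN·m

Release continuity at B by inserting a hinge; the redundant is the internal moment M_B. The primary structure is two simply-supported spans AB and BC.
Discontinuity in slope at B on the released structure — sum the simple-span end rotations:
  span BC: point load 51 at a = 1.75: Pab(L + b)/(6LEI) = 39.05/EI
  span BC: point load 75 at a = 0.88: Pab(L + b)/(6LEI) = 50.39/EI
  relative rotation θ_0 = (0 + 89.44)/EI = 89.44/EI
A unit hogging moment at B produces rotation L₁/(3EI) + L₂/(3EI) = 2.333/EI.
Compatibility: M_B·(L₁+L₂)/(3EI) = θ_0, giving M_B = 38.33 kN·m (hogging).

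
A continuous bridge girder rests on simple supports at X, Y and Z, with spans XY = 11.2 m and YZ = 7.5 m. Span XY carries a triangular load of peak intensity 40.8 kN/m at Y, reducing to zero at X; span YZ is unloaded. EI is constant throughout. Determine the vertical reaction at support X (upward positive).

Release continuity at Y by inserting a hinge; the redundant is the internal moment M_Y. The primary structure is two simply-supported spans XY and YZ.
Discontinuity in slope at Y on the released structure — sum the simple-span end rotations:
  span XY: triangular load, peak 40.8: w₀L³/(45EI) = 1274/EI
  relative rotation θ_0 = (1274 + 0)/EI = 1274/EI
A unit hogging moment at Y produces rotation L₁/(3EI) + L₂/(3EI) = 6.233/EI.
Compatibility: M_Y·(L₁+L₂)/(3EI) = θ_0, giving M_Y = 204.4 kN·m (hogging).
Span XY, ΣM about X with M_Y applied at Y: R_Y^{XY}·11.2 = 1706 + 204.4, so R_Y^{XY} = 170.6 kN and R_X = 228.5 − 170.6 = 57.91 kN.

R_X = 57.91 kN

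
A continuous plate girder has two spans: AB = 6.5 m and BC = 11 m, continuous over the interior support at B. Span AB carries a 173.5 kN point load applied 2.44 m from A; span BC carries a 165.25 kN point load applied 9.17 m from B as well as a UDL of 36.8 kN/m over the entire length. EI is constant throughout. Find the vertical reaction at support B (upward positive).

Take M_B as the redundant. Released structure: two simple spans AB and BC with a hinge at B.
Discontinuity in slope at B on the released structure — sum the simple-span end rotations:
  span AB: point load 173.5 at a = 2.44: Pab(L + a)/(6LEI) = 394/EI
  span BC: point load 165.25 at a = 9.17: Pab(L + b)/(6LEI) = 539.1/EI
  span BC: UDL 36.8: wL³/(24EI) = 2041/EI
  relative rotation θ_0 = (394 + 2580)/EI = 2974/EI
A unit hogging moment at B produces rotation L₁/(3EI) + L₂/(3EI) = 5.833/EI.
Compatibility: M_B·(L₁+L₂)/(3EI) = θ_0, giving M_B = 509.8 kN·m (hogging).
Span AB, ΣM about A with M_B applied at B: R_B^{AB}·6.5 = 423.3 + 509.8, so R_B^{AB} = 143.6 kN and R_A = 173.5 − 143.6 = 29.94 kN.
Span BC, ΣM about C: R_B^{BC}·11 = 2529 + 509.8, so R_B^{BC} = 276.2 kN and R_C = 570 − 276.2 = 293.8 kN.
R_B = 143.6 + 276.2 = 419.8 kN.

R_B = 419.8 kN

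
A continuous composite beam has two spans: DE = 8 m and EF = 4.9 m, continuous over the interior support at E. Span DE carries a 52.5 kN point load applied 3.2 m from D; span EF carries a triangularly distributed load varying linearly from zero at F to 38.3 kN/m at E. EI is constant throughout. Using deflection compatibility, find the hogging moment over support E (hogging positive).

M_E = 67.04 kN·m

Take M_E as the redundant. Released structure: two simple spans DE and EF with a hinge at E.
End slopes at the hinge E, treating each span as simply supported:
  span DE: point load 52.5 at a = 3.2: Pab(L + a)/(6LEI) = 188.2/EI
  span EF: triangular load, peak 38.3: w₀L³/(45EI) = 100.1/EI
  relative rotation θ_0 = (188.2 + 100.1)/EI = 288.3/EI
A unit hogging moment at E produces rotation L₁/(3EI) + L₂/(3EI) = 4.3/EI.
Compatibility: M_E·(L₁+L₂)/(3EI) = θ_0, giving M_E = 67.04 kN·m (hogging).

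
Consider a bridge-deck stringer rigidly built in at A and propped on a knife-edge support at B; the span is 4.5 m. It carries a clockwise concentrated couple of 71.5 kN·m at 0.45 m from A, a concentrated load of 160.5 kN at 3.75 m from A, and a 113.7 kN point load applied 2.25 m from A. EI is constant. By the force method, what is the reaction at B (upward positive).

R_B = 160.8 kN

Take the reaction at B as the redundant and release it; the primary structure is a cantilever fixed at A.
Downward deflection at the released point B due to the loads:
  clockwise couple 71.5 at a = 0.45: M₀a(2L − a)/(2EI) = 137.5/EI
  point load 160.5 at a = 3.75: Pa²(3L − a)/(6EI) = 3668/EI
  point load 113.7 at a = 2.25: Pa²(3L − a)/(6EI) = 1079/EI
  δ_0 = 4884/EI
Flexibility coefficient — unit upward force at B: δ_{BB} = L³/(3EI) = 30.38/EI.
The prop prevents deflection at B: R_B = δ_0/δ_{BB} = 4884/30.38 = 160.8 kN.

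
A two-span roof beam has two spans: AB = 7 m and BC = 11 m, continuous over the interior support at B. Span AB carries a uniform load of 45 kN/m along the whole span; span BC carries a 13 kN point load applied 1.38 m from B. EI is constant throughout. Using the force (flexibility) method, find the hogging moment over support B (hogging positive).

M_B = 116.2 kN·m

Release continuity at B by inserting a hinge; the redundant is the internal moment M_B. The primary structure is two simply-supported spans AB and BC.
Discontinuity in slope at B on the released structure — sum the simple-span end rotations:
  span AB: UDL 45: wL³/(24EI) = 643.1/EI
  span BC: point load 13 at a = 1.38: Pab(L + b)/(6LEI) = 53.92/EI
  relative rotation θ_0 = (643.1 + 53.92)/EI = 697/EI
A unit hogging moment at B produces rotation L₁/(3EI) + L₂/(3EI) = 6/EI.
Slope continuity at B: θ_0 = M_B·6/EI, so M_B = 697/6 = 116.2 kN·m (hogging).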